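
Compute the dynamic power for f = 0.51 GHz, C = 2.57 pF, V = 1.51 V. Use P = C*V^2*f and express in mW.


Step 1: V^2 = 1.51^2 = 2.2801 V^2
Step 2: P = C*V^2*f = 2.57e-12 F * 2.2801 * 0.51e9 Hz
Step 3: P = 2.98852707e-03 W
Step 4: P = 2.989 mW

2.989


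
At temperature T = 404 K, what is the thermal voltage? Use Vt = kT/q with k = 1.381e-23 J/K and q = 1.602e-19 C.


Step 1: kT = 1.381e-23 * 404 = 5.57924e-21 J
Step 2: Vt = kT/q = 5.57924e-21 / 1.602e-19
Step 3: Vt = 0.03483 V

0.03483


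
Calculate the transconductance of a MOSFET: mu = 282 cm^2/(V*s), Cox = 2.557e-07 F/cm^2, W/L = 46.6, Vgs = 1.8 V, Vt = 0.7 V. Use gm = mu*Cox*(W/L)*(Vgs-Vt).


Step 1: Vov = Vgs - Vt = 1.8 - 0.7 = 1.1 V
Step 2: gm = mu * Cox * (W/L) * Vov
Step 3: gm = 282 * 2.557e-07 * 46.6 * 1.1 = 3.70e-03 S

3.70e-03


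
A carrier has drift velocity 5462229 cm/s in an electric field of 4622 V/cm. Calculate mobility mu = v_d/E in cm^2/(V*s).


Step 1: mu = v_d / E
Step 2: mu = 5462229 / 4622
Step 3: mu = 1181.79 cm^2/(V*s)

1181.79


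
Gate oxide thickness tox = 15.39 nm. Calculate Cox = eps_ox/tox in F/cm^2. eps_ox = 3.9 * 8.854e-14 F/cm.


Step 1: eps_ox = 3.9 * 8.854e-14 = 3.45306e-13 F/cm
Step 2: tox in cm = 15.39 nm * 1e-7 = 1.5390e-06 cm
Step 3: Cox = 3.45306e-13 / 1.5390e-06 = 2.24e-07 F/cm^2

2.24e-07


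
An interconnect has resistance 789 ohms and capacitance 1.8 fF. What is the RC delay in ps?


Step 1: tau = R * C
Step 2: tau = 789 * 1.8 fF = 789 * 1.8e-15 F
Step 3: tau = 1.4202e-12 s = 1.4202 ps

1.4202


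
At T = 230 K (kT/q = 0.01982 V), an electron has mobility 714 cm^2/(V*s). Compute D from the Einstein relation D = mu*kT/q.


Step 1: D = mu * (kT/q)
Step 2: D = 714 * 0.01982
Step 3: D = 14.15 cm^2/s

14.15


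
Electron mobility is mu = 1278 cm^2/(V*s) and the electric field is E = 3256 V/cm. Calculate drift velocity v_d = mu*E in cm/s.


Step 1: v_d = mu * E
Step 2: v_d = 1278 * 3256 = 4161168
Step 3: v_d = 4.16e+06 cm/s

4.16e+06


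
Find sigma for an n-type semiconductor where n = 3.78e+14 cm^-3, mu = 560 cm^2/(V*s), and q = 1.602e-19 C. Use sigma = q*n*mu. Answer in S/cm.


Step 1: sigma = q * n * mu
Step 2: sigma = 1.602e-19 * 3.78e+14 * 560
Step 3: sigma = 3.391e-02 S/cm

3.391e-02


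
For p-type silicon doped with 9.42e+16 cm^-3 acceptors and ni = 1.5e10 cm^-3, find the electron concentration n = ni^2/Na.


Step 1: Majority hole concentration p ≈ Na = 9.42e+16 cm^-3
Step 2: n = ni^2 / Na = (1.5e10)^2 / 9.42e+16
Step 3: n = 2.39e+03 cm^-3

2.39e+03


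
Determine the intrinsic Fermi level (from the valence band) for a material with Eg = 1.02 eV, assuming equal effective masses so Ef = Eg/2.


Step 1: For an intrinsic semiconductor, the Fermi level sits at midgap.
Step 2: Ef = Eg / 2 = 1.02 / 2 = 0.51 eV

0.51


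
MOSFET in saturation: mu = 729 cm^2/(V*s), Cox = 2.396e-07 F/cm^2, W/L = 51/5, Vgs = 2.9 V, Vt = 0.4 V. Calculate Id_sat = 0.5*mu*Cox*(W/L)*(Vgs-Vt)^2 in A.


Step 1: Overdrive voltage Vov = Vgs - Vt = 2.9 - 0.4 = 2.5 V
Step 2: W/L = 51/5 = 10.2
Step 3: Id = 0.5 * 729 * 2.396e-07 * 10.2 * 2.5^2
Step 4: Id = 5.57e-03 A

5.57e-03


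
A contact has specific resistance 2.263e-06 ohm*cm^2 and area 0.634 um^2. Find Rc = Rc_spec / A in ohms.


Step 1: Convert area to cm^2: 0.634 um^2 = 6.3400e-09 cm^2
Step 2: Rc = Rc_spec / A = 2.263e-06 / 6.3400e-09
Step 3: Rc = 3.57e+02 ohms

3.57e+02


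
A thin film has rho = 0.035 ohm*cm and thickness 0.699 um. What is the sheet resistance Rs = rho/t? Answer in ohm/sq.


Step 1: Convert thickness to cm: t = 0.699 um = 6.9900e-05 cm
Step 2: Rs = rho / t = 0.035 / 6.9900e-05
Step 3: Rs = 500.7 ohm/sq

500.7


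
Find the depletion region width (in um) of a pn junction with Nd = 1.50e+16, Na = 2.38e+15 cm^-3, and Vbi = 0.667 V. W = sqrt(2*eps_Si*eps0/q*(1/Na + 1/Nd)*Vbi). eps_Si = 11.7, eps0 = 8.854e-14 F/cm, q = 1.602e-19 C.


Step 1: 1/Na + 1/Nd = 1/2.38e+15 + 1/1.50e+16 = 4.86835e-16
Step 2: 2*eps*eps0/q = 2*11.7*8.854e-14/1.602e-19 = 1.293281e+07
Step 3: W^2 = 1.293281e+07 * 4.86835e-16 * 0.667 = 4.19953e-09
Step 4: W = sqrt(4.19953e-09) = 6.480e-05 cm = 0.648 um

0.648


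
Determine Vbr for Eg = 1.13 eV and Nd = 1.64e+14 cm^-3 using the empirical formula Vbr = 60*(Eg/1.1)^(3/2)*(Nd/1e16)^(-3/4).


Step 1: Eg/1.1 = 1.13/1.1 = 1.027273
Step 2: (Eg/1.1)^1.5 = 1.027273^1.5 = 1.041187
Step 3: (Nd/1e16)^(-0.75) = (0.0164)^(-0.75) = 21.820621
Step 4: Vbr = 60 * 1.041187 * 21.820621 = 1363.2 V

1363.2


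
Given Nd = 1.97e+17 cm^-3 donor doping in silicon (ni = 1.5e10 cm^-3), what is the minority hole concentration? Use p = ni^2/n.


Step 1: Since Nd >> ni, n ≈ Nd = 1.97e+17 cm^-3
Step 2: p = ni^2 / n = (1.5e10)^2 / 1.97e+17
Step 3: p = 2.25e20 / 1.97e+17 = 1.14e+03 cm^-3

1.14e+03


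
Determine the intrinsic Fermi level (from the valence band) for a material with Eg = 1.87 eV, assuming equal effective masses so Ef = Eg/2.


Step 1: For an intrinsic semiconductor, the Fermi level sits at midgap.
Step 2: Ef = Eg / 2 = 1.87 / 2 = 0.935 eV

0.935


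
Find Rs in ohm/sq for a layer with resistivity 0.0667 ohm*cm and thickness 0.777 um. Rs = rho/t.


Step 1: Convert thickness to cm: t = 0.777 um = 7.7700e-05 cm
Step 2: Rs = rho / t = 0.0667 / 7.7700e-05
Step 3: Rs = 858.4 ohm/sq

858.4


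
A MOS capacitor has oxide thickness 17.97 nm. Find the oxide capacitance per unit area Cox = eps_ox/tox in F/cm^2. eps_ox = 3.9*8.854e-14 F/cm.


Step 1: eps_ox = 3.9 * 8.854e-14 = 3.45306e-13 F/cm
Step 2: tox in cm = 17.97 nm * 1e-7 = 1.7970e-06 cm
Step 3: Cox = 3.45306e-13 / 1.7970e-06 = 1.92e-07 F/cm^2

1.92e-07


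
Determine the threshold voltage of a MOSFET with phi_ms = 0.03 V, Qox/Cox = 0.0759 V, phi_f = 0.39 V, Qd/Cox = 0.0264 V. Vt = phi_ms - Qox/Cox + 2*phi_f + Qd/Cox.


Step 1: Vt = phi_ms - Qox/Cox + 2*phi_f + Qd/Cox
Step 2: Vt = 0.03 - 0.0759 + 2*0.39 + 0.0264
Step 3: Vt = 0.03 - 0.0759 + 0.78 + 0.0264
Step 4: Vt = 0.7605 V

0.7605


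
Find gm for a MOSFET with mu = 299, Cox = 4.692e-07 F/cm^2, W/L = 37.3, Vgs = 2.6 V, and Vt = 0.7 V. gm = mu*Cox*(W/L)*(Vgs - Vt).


Step 1: Vov = Vgs - Vt = 2.6 - 0.7 = 1.9 V
Step 2: gm = mu * Cox * (W/L) * Vov
Step 3: gm = 299 * 4.692e-07 * 37.3 * 1.9 = 9.94e-03 S

9.94e-03


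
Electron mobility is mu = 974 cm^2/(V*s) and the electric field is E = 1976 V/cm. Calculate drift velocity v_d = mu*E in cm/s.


Step 1: v_d = mu * E
Step 2: v_d = 974 * 1976 = 1924624
Step 3: v_d = 1.92e+06 cm/s

1.92e+06


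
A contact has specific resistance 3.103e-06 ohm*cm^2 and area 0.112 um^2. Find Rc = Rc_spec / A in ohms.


Step 1: Convert area to cm^2: 0.112 um^2 = 1.1200e-09 cm^2
Step 2: Rc = Rc_spec / A = 3.103e-06 / 1.1200e-09
Step 3: Rc = 2.77e+03 ohms

2.77e+03


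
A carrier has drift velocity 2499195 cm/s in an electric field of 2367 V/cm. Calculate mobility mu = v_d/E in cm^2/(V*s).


Step 1: mu = v_d / E
Step 2: mu = 2499195 / 2367
Step 3: mu = 1055.85 cm^2/(V*s)

1055.85


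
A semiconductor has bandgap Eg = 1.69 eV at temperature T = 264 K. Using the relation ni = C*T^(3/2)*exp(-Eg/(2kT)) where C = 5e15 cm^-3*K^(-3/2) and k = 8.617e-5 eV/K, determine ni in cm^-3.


Step 1: Compute kT = 8.617e-5 * 264 = 0.02274888 eV
Step 2: Exponent = -Eg/(2kT) = -1.69/(2*0.02274888) = -37.14469
Step 3: T^(3/2) = 264^1.5 = 4289.49
Step 4: ni = 5e15 * 4289.49 * exp(-37.14469) = 1.58e+03 cm^-3

1.58e+03


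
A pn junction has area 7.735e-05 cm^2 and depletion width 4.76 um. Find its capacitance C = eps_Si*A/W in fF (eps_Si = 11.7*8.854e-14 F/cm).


Step 1: eps_Si = 11.7 * 8.854e-14 = 1.035918e-12 F/cm
Step 2: W in cm = 4.76 * 1e-4 = 4.76e-04 cm
Step 3: C = 1.035918e-12 * 7.735e-05 / 4.76e-04 = 1.683367e-13 F
Step 4: C = 168.34 fF

168.34


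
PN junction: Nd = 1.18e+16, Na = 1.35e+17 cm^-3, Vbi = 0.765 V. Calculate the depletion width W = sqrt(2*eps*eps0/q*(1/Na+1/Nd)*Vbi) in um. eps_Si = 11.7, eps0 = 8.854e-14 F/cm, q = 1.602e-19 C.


Step 1: 1/Na + 1/Nd = 1/1.35e+17 + 1/1.18e+16 = 9.21532e-17
Step 2: 2*eps*eps0/q = 2*11.7*8.854e-14/1.602e-19 = 1.293281e+07
Step 3: W^2 = 1.293281e+07 * 9.21532e-17 * 0.765 = 9.11727e-10
Step 4: W = sqrt(9.11727e-10) = 3.019e-05 cm = 0.3019 um

0.3019


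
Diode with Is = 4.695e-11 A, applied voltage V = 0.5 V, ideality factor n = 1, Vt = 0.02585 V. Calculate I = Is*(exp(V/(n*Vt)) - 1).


Step 1: V/(n*Vt) = 0.5/(1*0.02585) = 19.3424
Step 2: exp(19.3424) = 2.5136e+08
Step 3: I = 4.695e-11 * (2.5136e+08 - 1) = 1.18e-02 A

1.18e-02


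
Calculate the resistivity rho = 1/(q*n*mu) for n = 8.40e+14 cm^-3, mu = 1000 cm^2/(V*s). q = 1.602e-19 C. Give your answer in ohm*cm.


Step 1: sigma = q * n * mu = 1.602e-19 * 8.40e+14 * 1000 = 1.34568e-01 S/cm
Step 2: rho = 1 / sigma = 1 / 1.34568e-01 = 7.431 ohm*cm

7.431


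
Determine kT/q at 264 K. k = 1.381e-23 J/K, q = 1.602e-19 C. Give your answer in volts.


Step 1: kT = 1.381e-23 * 264 = 3.64584e-21 J
Step 2: Vt = kT/q = 3.64584e-21 / 1.602e-19
Step 3: Vt = 0.02276 V

0.02276


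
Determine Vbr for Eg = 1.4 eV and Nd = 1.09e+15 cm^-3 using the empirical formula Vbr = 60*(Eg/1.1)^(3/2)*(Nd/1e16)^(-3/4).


Step 1: Eg/1.1 = 1.4/1.1 = 1.272727
Step 2: (Eg/1.1)^1.5 = 1.272727^1.5 = 1.435830
Step 3: (Nd/1e16)^(-0.75) = (0.109)^(-0.75) = 5.271450
Step 4: Vbr = 60 * 1.435830 * 5.271450 = 454.1 V

454.1


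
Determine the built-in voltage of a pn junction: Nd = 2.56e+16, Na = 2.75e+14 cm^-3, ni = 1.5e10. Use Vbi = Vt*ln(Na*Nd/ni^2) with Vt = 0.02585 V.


Step 1: Compute Na*Nd/ni^2 = 2.75e+14 * 2.56e+16 / (1.5e10)^2 = 3.1289e+10
Step 2: ln(3.1289e+10) = 24.1665
Step 3: Vbi = 0.02585 * 24.1665 = 0.625 V

0.625


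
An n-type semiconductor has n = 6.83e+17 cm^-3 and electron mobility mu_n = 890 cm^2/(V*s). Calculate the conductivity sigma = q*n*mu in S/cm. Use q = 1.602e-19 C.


Step 1: sigma = q * n * mu
Step 2: sigma = 1.602e-19 * 6.83e+17 * 890
Step 3: sigma = 9.738e+01 S/cm

9.738e+01


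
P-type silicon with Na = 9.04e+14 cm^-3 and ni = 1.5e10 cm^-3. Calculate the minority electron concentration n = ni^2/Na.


Step 1: Majority hole concentration p ≈ Na = 9.04e+14 cm^-3
Step 2: n = ni^2 / Na = (1.5e10)^2 / 9.04e+14
Step 3: n = 2.49e+05 cm^-3

2.49e+05


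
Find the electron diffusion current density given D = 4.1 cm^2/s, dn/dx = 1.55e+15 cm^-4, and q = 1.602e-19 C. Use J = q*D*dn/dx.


Step 1: J = q * D * (dn/dx)
Step 2: J = 1.602e-19 * 4.1 * 1.55e+15
Step 3: J = 1.02e-03 A/cm^2

1.02e-03


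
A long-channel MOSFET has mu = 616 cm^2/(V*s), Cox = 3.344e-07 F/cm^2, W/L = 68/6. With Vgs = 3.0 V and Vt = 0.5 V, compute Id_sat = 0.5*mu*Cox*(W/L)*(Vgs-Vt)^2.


Step 1: Overdrive voltage Vov = Vgs - Vt = 3.0 - 0.5 = 2.5 V
Step 2: W/L = 68/6 = 11.3333
Step 3: Id = 0.5 * 616 * 3.344e-07 * 11.3333 * 2.5^2
Step 4: Id = 7.30e-03 A

7.30e-03


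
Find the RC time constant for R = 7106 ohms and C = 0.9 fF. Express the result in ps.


Step 1: tau = R * C
Step 2: tau = 7106 * 0.9 fF = 7106 * 9.0e-16 F
Step 3: tau = 6.3954e-12 s = 6.3954 ps

6.3954


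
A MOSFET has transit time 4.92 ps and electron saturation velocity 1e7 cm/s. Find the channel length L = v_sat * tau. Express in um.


Step 1: tau in seconds = 4.92 ps * 1e-12 = 4.9200e-12 s
Step 2: L = v_sat * tau = 1e7 * 4.9200e-12 = 4.9200e-05 cm
Step 3: L in um = 4.9200e-05 * 1e4 = 0.492 um

0.492


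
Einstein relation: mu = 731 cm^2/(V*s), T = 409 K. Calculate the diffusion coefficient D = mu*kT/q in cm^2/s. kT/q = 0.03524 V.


Step 1: D = mu * (kT/q)
Step 2: D = 731 * 0.03524
Step 3: D = 25.76 cm^2/s

25.76


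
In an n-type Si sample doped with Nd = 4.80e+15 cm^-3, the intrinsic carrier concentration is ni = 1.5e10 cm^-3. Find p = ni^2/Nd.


Step 1: Since Nd >> ni, n ≈ Nd = 4.80e+15 cm^-3
Step 2: p = ni^2 / n = (1.5e10)^2 / 4.80e+15
Step 3: p = 2.25e20 / 4.80e+15 = 4.69e+04 cm^-3

4.69e+04


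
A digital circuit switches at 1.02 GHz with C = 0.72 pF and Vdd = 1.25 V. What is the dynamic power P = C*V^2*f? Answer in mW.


Step 1: V^2 = 1.25^2 = 1.5625 V^2
Step 2: P = C*V^2*f = 0.72e-12 F * 1.5625 * 1.02e9 Hz
Step 3: P = 1.1475e-03 W
Step 4: P = 1.148 mW

1.148


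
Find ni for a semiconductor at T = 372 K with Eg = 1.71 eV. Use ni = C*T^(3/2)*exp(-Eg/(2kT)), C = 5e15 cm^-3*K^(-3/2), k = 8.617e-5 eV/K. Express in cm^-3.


Step 1: Compute kT = 8.617e-5 * 372 = 0.03205524 eV
Step 2: Exponent = -Eg/(2kT) = -1.71/(2*0.03205524) = -26.67271
Step 3: T^(3/2) = 372^1.5 = 7174.88
Step 4: ni = 5e15 * 7174.88 * exp(-26.67271) = 9.35e+07 cm^-3

9.35e+07


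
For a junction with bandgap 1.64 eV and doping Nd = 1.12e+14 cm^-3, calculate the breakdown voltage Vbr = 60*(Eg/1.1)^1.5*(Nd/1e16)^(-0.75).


Step 1: Eg/1.1 = 1.64/1.1 = 1.490909
Step 2: (Eg/1.1)^1.5 = 1.490909^1.5 = 1.820441
Step 3: (Nd/1e16)^(-0.75) = (0.0112)^(-0.75) = 29.046010
Step 4: Vbr = 60 * 1.820441 * 29.046010 = 3172.6 V

3172.6


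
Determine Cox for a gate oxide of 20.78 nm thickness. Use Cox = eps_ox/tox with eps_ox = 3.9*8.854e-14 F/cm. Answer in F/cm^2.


Step 1: eps_ox = 3.9 * 8.854e-14 = 3.45306e-13 F/cm
Step 2: tox in cm = 20.78 nm * 1e-7 = 2.0780e-06 cm
Step 3: Cox = 3.45306e-13 / 2.0780e-06 = 1.66e-07 F/cm^2

1.66e-07


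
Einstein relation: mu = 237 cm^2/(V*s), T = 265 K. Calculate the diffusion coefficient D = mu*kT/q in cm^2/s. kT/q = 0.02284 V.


Step 1: D = mu * (kT/q)
Step 2: D = 237 * 0.02284
Step 3: D = 5.41 cm^2/s

5.41


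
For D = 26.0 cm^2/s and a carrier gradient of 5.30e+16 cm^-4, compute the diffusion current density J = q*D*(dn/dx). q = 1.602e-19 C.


Step 1: J = q * D * (dn/dx)
Step 2: J = 1.602e-19 * 26.0 * 5.30e+16
Step 3: J = 2.21e-01 A/cm^2

2.21e-01


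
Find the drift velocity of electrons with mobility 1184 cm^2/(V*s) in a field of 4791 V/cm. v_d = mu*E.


Step 1: v_d = mu * E
Step 2: v_d = 1184 * 4791 = 5672544
Step 3: v_d = 5.67e+06 cm/s

5.67e+06


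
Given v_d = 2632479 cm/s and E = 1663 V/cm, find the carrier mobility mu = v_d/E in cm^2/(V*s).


Step 1: mu = v_d / E
Step 2: mu = 2632479 / 1663
Step 3: mu = 1582.97 cm^2/(V*s)

1582.97


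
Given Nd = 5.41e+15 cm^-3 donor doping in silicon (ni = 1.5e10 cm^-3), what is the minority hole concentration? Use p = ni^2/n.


Step 1: Since Nd >> ni, n ≈ Nd = 5.41e+15 cm^-3
Step 2: p = ni^2 / n = (1.5e10)^2 / 5.41e+15
Step 3: p = 2.25e20 / 5.41e+15 = 4.16e+04 cm^-3

4.16e+04


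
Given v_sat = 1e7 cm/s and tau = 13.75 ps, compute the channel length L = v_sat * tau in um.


Step 1: tau in seconds = 13.75 ps * 1e-12 = 1.3750e-11 s
Step 2: L = v_sat * tau = 1e7 * 1.3750e-11 = 1.3750e-04 cm
Step 3: L in um = 1.3750e-04 * 1e4 = 1.375 um

1.375


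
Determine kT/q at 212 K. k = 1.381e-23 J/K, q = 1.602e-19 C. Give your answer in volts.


Step 1: kT = 1.381e-23 * 212 = 2.92772e-21 J
Step 2: Vt = kT/q = 2.92772e-21 / 1.602e-19
Step 3: Vt = 0.01828 V

0.01828


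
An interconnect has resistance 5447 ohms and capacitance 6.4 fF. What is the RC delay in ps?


Step 1: tau = R * C
Step 2: tau = 5447 * 6.4 fF = 5447 * 6.4e-15 F
Step 3: tau = 3.48608e-11 s = 34.8608 ps

34.8608


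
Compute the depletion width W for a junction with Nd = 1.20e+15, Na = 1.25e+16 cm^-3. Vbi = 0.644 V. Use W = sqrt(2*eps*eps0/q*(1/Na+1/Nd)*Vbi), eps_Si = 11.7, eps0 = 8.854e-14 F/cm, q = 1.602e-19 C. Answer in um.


Step 1: 1/Na + 1/Nd = 1/1.25e+16 + 1/1.20e+15 = 9.13333e-16
Step 2: 2*eps*eps0/q = 2*11.7*8.854e-14/1.602e-19 = 1.293281e+07
Step 3: W^2 = 1.293281e+07 * 9.13333e-16 * 0.644 = 7.60690e-09
Step 4: W = sqrt(7.60690e-09) = 8.722e-05 cm = 0.8722 um

0.8722


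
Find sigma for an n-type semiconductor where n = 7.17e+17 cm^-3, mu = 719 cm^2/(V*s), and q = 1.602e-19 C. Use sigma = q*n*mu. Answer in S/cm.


Step 1: sigma = q * n * mu
Step 2: sigma = 1.602e-19 * 7.17e+17 * 719
Step 3: sigma = 8.259e+01 S/cm

8.259e+01


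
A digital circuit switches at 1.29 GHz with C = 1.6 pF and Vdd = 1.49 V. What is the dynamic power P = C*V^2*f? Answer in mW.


Step 1: V^2 = 1.49^2 = 2.2201 V^2
Step 2: P = C*V^2*f = 1.6e-12 F * 2.2201 * 1.29e9 Hz
Step 3: P = 4.5822864e-03 W
Step 4: P = 4.582 mW

4.582


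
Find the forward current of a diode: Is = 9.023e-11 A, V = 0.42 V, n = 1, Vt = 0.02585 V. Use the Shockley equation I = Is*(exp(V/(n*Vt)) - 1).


Step 1: V/(n*Vt) = 0.42/(1*0.02585) = 16.2476
Step 2: exp(16.2476) = 1.1383e+07
Step 3: I = 9.023e-11 * (1.1383e+07 - 1) = 1.03e-03 A

1.03e-03


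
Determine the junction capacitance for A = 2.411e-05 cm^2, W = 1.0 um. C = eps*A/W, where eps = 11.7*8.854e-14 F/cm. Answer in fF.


Step 1: eps_Si = 11.7 * 8.854e-14 = 1.035918e-12 F/cm
Step 2: W in cm = 1.0 * 1e-4 = 1.00e-04 cm
Step 3: C = 1.035918e-12 * 2.411e-05 / 1.00e-04 = 2.497598e-13 F
Step 4: C = 249.76 fF

249.76


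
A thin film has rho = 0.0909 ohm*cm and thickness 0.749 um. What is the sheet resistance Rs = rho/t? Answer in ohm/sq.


Step 1: Convert thickness to cm: t = 0.749 um = 7.4900e-05 cm
Step 2: Rs = rho / t = 0.0909 / 7.4900e-05
Step 3: Rs = 1213.6 ohm/sq

1213.6


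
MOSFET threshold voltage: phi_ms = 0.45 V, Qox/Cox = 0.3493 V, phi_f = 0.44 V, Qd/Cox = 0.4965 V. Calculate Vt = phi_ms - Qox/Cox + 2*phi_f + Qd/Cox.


Step 1: Vt = phi_ms - Qox/Cox + 2*phi_f + Qd/Cox
Step 2: Vt = 0.45 - 0.3493 + 2*0.44 + 0.4965
Step 3: Vt = 0.45 - 0.3493 + 0.88 + 0.4965
Step 4: Vt = 1.4772 V

1.4772


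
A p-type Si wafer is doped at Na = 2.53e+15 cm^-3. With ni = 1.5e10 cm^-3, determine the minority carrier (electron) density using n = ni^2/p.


Step 1: Majority hole concentration p ≈ Na = 2.53e+15 cm^-3
Step 2: n = ni^2 / Na = (1.5e10)^2 / 2.53e+15
Step 3: n = 8.89e+04 cm^-3

8.89e+04


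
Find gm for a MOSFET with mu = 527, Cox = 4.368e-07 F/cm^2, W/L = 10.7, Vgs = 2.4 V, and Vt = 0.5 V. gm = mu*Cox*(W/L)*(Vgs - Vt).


Step 1: Vov = Vgs - Vt = 2.4 - 0.5 = 1.9 V
Step 2: gm = mu * Cox * (W/L) * Vov
Step 3: gm = 527 * 4.368e-07 * 10.7 * 1.9 = 4.68e-03 S

4.68e-03


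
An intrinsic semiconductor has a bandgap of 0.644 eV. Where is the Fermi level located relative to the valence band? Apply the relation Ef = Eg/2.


Step 1: For an intrinsic semiconductor, the Fermi level sits at midgap.
Step 2: Ef = Eg / 2 = 0.644 / 2 = 0.322 eV

0.322


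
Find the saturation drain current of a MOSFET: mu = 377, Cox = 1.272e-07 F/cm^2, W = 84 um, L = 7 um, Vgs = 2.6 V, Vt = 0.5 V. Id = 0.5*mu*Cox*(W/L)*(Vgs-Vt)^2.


Step 1: Overdrive voltage Vov = Vgs - Vt = 2.6 - 0.5 = 2.1 V
Step 2: W/L = 84/7 = 12
Step 3: Id = 0.5 * 377 * 1.272e-07 * 12 * 2.1^2
Step 4: Id = 1.27e-03 A

1.27e-03


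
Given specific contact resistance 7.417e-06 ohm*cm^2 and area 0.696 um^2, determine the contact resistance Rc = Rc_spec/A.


Step 1: Convert area to cm^2: 0.696 um^2 = 6.9600e-09 cm^2
Step 2: Rc = Rc_spec / A = 7.417e-06 / 6.9600e-09
Step 3: Rc = 1.07e+03 ohms

1.07e+03


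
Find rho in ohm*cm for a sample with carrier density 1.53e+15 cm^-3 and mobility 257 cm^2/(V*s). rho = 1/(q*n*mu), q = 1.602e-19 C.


Step 1: sigma = q * n * mu = 1.602e-19 * 1.53e+15 * 257 = 6.29922e-02 S/cm
Step 2: rho = 1 / sigma = 1 / 6.29922e-02 = 15.87 ohm*cm

15.87


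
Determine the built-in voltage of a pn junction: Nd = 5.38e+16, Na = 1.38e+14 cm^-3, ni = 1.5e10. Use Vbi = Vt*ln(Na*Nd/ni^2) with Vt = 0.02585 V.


Step 1: Compute Na*Nd/ni^2 = 1.38e+14 * 5.38e+16 / (1.5e10)^2 = 3.2997e+10
Step 2: ln(3.2997e+10) = 24.2197
Step 3: Vbi = 0.02585 * 24.2197 = 0.626 V

0.626


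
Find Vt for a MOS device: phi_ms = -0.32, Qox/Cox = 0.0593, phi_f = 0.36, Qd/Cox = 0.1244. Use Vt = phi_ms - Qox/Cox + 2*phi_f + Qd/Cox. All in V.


Step 1: Vt = phi_ms - Qox/Cox + 2*phi_f + Qd/Cox
Step 2: Vt = -0.32 - 0.0593 + 2*0.36 + 0.1244
Step 3: Vt = -0.32 - 0.0593 + 0.72 + 0.1244
Step 4: Vt = 0.4651 V

0.4651


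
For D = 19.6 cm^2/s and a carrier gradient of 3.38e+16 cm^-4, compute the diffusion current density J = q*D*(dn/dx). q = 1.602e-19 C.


Step 1: J = q * D * (dn/dx)
Step 2: J = 1.602e-19 * 19.6 * 3.38e+16
Step 3: J = 1.06e-01 A/cm^2

1.06e-01


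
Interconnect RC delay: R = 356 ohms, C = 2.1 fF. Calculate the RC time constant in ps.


Step 1: tau = R * C
Step 2: tau = 356 * 2.1 fF = 356 * 2.1e-15 F
Step 3: tau = 7.476e-13 s = 0.7476 ps

0.7476


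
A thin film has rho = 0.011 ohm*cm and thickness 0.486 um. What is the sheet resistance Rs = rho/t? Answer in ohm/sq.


Step 1: Convert thickness to cm: t = 0.486 um = 4.8600e-05 cm
Step 2: Rs = rho / t = 0.011 / 4.8600e-05
Step 3: Rs = 226.3 ohm/sq

226.3


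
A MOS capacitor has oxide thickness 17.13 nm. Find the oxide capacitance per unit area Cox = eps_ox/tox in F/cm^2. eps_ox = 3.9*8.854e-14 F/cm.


Step 1: eps_ox = 3.9 * 8.854e-14 = 3.45306e-13 F/cm
Step 2: tox in cm = 17.13 nm * 1e-7 = 1.7130e-06 cm
Step 3: Cox = 3.45306e-13 / 1.7130e-06 = 2.02e-07 F/cm^2

2.02e-07


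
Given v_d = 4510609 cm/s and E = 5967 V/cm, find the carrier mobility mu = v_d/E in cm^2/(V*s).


Step 1: mu = v_d / E
Step 2: mu = 4510609 / 5967
Step 3: mu = 755.93 cm^2/(V*s)

755.93


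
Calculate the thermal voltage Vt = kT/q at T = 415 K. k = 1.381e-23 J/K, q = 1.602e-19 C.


Step 1: kT = 1.381e-23 * 415 = 5.73115e-21 J
Step 2: Vt = kT/q = 5.73115e-21 / 1.602e-19
Step 3: Vt = 0.03577 V

0.03577


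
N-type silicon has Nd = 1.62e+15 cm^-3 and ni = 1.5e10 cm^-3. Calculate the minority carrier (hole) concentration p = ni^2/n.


Step 1: Since Nd >> ni, n ≈ Nd = 1.62e+15 cm^-3
Step 2: p = ni^2 / n = (1.5e10)^2 / 1.62e+15
Step 3: p = 2.25e20 / 1.62e+15 = 1.39e+05 cm^-3

1.39e+05


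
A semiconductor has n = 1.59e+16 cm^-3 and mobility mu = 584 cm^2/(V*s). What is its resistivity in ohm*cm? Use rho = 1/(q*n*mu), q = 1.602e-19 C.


Step 1: sigma = q * n * mu = 1.602e-19 * 1.59e+16 * 584 = 1.48755e+00 S/cm
Step 2: rho = 1 / sigma = 1 / 1.48755e+00 = 0.6722 ohm*cm

0.6722


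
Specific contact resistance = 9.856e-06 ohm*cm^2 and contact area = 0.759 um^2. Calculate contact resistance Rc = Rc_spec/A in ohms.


Step 1: Convert area to cm^2: 0.759 um^2 = 7.5900e-09 cm^2
Step 2: Rc = Rc_spec / A = 9.856e-06 / 7.5900e-09
Step 3: Rc = 1.30e+03 ohms

1.30e+03


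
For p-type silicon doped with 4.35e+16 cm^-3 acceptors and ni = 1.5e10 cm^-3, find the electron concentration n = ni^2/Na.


Step 1: Majority hole concentration p ≈ Na = 4.35e+16 cm^-3
Step 2: n = ni^2 / Na = (1.5e10)^2 / 4.35e+16
Step 3: n = 5.17e+03 cm^-3

5.17e+03


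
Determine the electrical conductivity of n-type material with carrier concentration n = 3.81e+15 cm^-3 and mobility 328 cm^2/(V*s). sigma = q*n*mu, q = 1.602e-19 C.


Step 1: sigma = q * n * mu
Step 2: sigma = 1.602e-19 * 3.81e+15 * 328
Step 3: sigma = 2.002e-01 S/cm

2.002e-01


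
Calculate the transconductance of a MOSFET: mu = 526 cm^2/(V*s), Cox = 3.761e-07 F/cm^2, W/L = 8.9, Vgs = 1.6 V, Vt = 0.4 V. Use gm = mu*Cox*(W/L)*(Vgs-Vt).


Step 1: Vov = Vgs - Vt = 1.6 - 0.4 = 1.2 V
Step 2: gm = mu * Cox * (W/L) * Vov
Step 3: gm = 526 * 3.761e-07 * 8.9 * 1.2 = 2.11e-03 S

2.11e-03


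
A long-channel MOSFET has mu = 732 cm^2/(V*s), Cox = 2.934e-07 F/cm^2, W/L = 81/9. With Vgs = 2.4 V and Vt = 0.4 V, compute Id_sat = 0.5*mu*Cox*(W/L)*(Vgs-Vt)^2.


Step 1: Overdrive voltage Vov = Vgs - Vt = 2.4 - 0.4 = 2.0 V
Step 2: W/L = 81/9 = 9
Step 3: Id = 0.5 * 732 * 2.934e-07 * 9 * 2.0^2
Step 4: Id = 3.87e-03 A

3.87e-03


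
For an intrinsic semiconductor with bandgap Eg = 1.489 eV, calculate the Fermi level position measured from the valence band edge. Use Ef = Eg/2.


Step 1: For an intrinsic semiconductor, the Fermi level sits at midgap.
Step 2: Ef = Eg / 2 = 1.489 / 2 = 0.7445 eV

0.7445


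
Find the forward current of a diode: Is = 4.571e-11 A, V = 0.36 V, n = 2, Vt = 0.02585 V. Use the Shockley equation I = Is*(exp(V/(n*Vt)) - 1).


Step 1: V/(n*Vt) = 0.36/(2*0.02585) = 6.9632
Step 2: exp(6.9632) = 1.0570e+03
Step 3: I = 4.571e-11 * (1.0570e+03 - 1) = 4.83e-08 A

4.83e-08


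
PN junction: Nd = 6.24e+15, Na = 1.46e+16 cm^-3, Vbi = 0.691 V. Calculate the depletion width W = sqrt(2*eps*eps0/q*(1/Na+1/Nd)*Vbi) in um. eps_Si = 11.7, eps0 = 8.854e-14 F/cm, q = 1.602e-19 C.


Step 1: 1/Na + 1/Nd = 1/1.46e+16 + 1/6.24e+15 = 2.28750e-16
Step 2: 2*eps*eps0/q = 2*11.7*8.854e-14/1.602e-19 = 1.293281e+07
Step 3: W^2 = 1.293281e+07 * 2.28750e-16 * 0.691 = 2.04424e-09
Step 4: W = sqrt(2.04424e-09) = 4.521e-05 cm = 0.4521 um

0.4521


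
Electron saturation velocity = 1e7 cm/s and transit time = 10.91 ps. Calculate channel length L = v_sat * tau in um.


Step 1: tau in seconds = 10.91 ps * 1e-12 = 1.0910e-11 s
Step 2: L = v_sat * tau = 1e7 * 1.0910e-11 = 1.0910e-04 cm
Step 3: L in um = 1.0910e-04 * 1e4 = 1.091 um

1.091


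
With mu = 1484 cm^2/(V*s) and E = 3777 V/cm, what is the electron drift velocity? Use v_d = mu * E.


Step 1: v_d = mu * E
Step 2: v_d = 1484 * 3777 = 5605068
Step 3: v_d = 5.61e+06 cm/s

5.61e+06


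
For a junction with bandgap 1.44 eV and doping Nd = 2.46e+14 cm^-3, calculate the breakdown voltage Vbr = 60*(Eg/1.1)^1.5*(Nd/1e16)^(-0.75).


Step 1: Eg/1.1 = 1.44/1.1 = 1.309091
Step 2: (Eg/1.1)^1.5 = 1.309091^1.5 = 1.497803
Step 3: (Nd/1e16)^(-0.75) = (0.0246)^(-0.75) = 16.098991
Step 4: Vbr = 60 * 1.497803 * 16.098991 = 1446.8 V

1446.8


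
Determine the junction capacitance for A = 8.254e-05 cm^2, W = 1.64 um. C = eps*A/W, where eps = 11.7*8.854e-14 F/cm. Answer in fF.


Step 1: eps_Si = 11.7 * 8.854e-14 = 1.035918e-12 F/cm
Step 2: W in cm = 1.64 * 1e-4 = 1.64e-04 cm
Step 3: C = 1.035918e-12 * 8.254e-05 / 1.64e-04 = 5.213699e-13 F
Step 4: C = 521.37 fF

521.37


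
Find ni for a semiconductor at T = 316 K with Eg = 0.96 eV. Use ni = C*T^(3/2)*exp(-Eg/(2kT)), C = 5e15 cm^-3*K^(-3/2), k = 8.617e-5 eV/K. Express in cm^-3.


Step 1: Compute kT = 8.617e-5 * 316 = 0.02722972 eV
Step 2: Exponent = -Eg/(2kT) = -0.96/(2*0.02722972) = -17.62780
Step 3: T^(3/2) = 316^1.5 = 5617.34
Step 4: ni = 5e15 * 5617.34 * exp(-17.62780) = 6.21e+11 cm^-3

6.21e+11


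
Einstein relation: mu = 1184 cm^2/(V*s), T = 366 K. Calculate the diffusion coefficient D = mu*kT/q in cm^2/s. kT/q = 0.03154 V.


Step 1: D = mu * (kT/q)
Step 2: D = 1184 * 0.03154
Step 3: D = 37.34 cm^2/s

37.34


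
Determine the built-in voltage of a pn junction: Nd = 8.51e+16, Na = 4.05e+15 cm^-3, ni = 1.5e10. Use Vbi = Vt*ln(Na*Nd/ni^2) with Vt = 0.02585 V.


Step 1: Compute Na*Nd/ni^2 = 4.05e+15 * 8.51e+16 / (1.5e10)^2 = 1.5318e+12
Step 2: ln(1.5318e+12) = 28.0575
Step 3: Vbi = 0.02585 * 28.0575 = 0.725 V

0.725


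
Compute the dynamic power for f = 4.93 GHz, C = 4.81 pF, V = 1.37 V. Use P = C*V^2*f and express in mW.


Step 1: V^2 = 1.37^2 = 1.8769 V^2
Step 2: P = C*V^2*f = 4.81e-12 F * 1.8769 * 4.93e9 Hz
Step 3: P = 4.450749277e-02 W
Step 4: P = 44.507 mW

44.507


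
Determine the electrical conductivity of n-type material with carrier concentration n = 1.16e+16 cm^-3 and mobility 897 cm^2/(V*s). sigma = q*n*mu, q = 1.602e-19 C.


Step 1: sigma = q * n * mu
Step 2: sigma = 1.602e-19 * 1.16e+16 * 897
Step 3: sigma = 1.667e+00 S/cm

1.667e+00


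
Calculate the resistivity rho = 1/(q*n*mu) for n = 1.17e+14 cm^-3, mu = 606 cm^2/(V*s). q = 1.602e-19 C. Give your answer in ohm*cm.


Step 1: sigma = q * n * mu = 1.602e-19 * 1.17e+14 * 606 = 1.13585e-02 S/cm
Step 2: rho = 1 / sigma = 1 / 1.13585e-02 = 88.04 ohm*cm

88.04


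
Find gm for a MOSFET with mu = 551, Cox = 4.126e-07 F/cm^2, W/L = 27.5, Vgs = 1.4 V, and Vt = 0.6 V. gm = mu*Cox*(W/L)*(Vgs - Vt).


Step 1: Vov = Vgs - Vt = 1.4 - 0.6 = 0.8 V
Step 2: gm = mu * Cox * (W/L) * Vov
Step 3: gm = 551 * 4.126e-07 * 27.5 * 0.8 = 5.00e-03 S

5.00e-03


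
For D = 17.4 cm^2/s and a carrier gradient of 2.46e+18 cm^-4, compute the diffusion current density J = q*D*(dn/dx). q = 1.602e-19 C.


Step 1: J = q * D * (dn/dx)
Step 2: J = 1.602e-19 * 17.4 * 2.46e+18
Step 3: J = 6.86e+00 A/cm^2

6.86e+00


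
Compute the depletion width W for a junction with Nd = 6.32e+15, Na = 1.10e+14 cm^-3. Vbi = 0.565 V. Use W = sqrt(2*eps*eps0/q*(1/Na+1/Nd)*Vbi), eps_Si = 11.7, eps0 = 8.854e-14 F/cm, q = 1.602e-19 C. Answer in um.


Step 1: 1/Na + 1/Nd = 1/1.10e+14 + 1/6.32e+15 = 9.24914e-15
Step 2: 2*eps*eps0/q = 2*11.7*8.854e-14/1.602e-19 = 1.293281e+07
Step 3: W^2 = 1.293281e+07 * 9.24914e-15 * 0.565 = 6.75838e-08
Step 4: W = sqrt(6.75838e-08) = 2.600e-04 cm = 2.6 um

2.6


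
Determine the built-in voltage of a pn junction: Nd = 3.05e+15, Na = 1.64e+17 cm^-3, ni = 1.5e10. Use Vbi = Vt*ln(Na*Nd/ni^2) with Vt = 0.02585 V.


Step 1: Compute Na*Nd/ni^2 = 1.64e+17 * 3.05e+15 / (1.5e10)^2 = 2.2231e+12
Step 2: ln(2.2231e+12) = 28.4299
Step 3: Vbi = 0.02585 * 28.4299 = 0.735 V

0.735


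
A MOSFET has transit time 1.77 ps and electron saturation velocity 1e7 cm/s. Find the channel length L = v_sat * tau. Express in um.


Step 1: tau in seconds = 1.77 ps * 1e-12 = 1.7700e-12 s
Step 2: L = v_sat * tau = 1e7 * 1.7700e-12 = 1.7700e-05 cm
Step 3: L in um = 1.7700e-05 * 1e4 = 0.177 um

0.177


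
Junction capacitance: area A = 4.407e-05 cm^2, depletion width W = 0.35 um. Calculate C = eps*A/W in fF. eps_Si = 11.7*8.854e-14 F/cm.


Step 1: eps_Si = 11.7 * 8.854e-14 = 1.035918e-12 F/cm
Step 2: W in cm = 0.35 * 1e-4 = 3.50e-05 cm
Step 3: C = 1.035918e-12 * 4.407e-05 / 3.50e-05 = 1.304369e-12 F
Step 4: C = 1304.37 fF

1304.37


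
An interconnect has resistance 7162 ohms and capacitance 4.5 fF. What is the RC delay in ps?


Step 1: tau = R * C
Step 2: tau = 7162 * 4.5 fF = 7162 * 4.5e-15 F
Step 3: tau = 3.2229e-11 s = 32.229 ps

32.229


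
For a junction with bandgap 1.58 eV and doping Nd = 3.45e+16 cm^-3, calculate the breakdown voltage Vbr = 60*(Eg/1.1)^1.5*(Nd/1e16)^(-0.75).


Step 1: Eg/1.1 = 1.58/1.1 = 1.436364
Step 2: (Eg/1.1)^1.5 = 1.436364^1.5 = 1.721459
Step 3: (Nd/1e16)^(-0.75) = (3.45)^(-0.75) = 0.395035
Step 4: Vbr = 60 * 1.721459 * 0.395035 = 40.8 V

40.8


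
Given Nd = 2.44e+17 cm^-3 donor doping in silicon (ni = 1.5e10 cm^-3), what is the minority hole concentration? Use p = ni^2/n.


Step 1: Since Nd >> ni, n ≈ Nd = 2.44e+17 cm^-3
Step 2: p = ni^2 / n = (1.5e10)^2 / 2.44e+17
Step 3: p = 2.25e20 / 2.44e+17 = 9.22e+02 cm^-3

9.22e+02


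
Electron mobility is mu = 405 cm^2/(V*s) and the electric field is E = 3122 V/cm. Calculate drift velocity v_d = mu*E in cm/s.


Step 1: v_d = mu * E
Step 2: v_d = 405 * 3122 = 1264410
Step 3: v_d = 1.26e+06 cm/s

1.26e+06


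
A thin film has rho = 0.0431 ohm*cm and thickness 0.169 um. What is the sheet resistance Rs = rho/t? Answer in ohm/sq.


Step 1: Convert thickness to cm: t = 0.169 um = 1.6900e-05 cm
Step 2: Rs = rho / t = 0.0431 / 1.6900e-05
Step 3: Rs = 2550.3 ohm/sq

2550.3


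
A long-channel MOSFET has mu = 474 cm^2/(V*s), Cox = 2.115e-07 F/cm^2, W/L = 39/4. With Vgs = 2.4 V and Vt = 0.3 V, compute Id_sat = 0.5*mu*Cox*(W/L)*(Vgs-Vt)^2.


Step 1: Overdrive voltage Vov = Vgs - Vt = 2.4 - 0.3 = 2.1 V
Step 2: W/L = 39/4 = 9.75
Step 3: Id = 0.5 * 474 * 2.115e-07 * 9.75 * 2.1^2
Step 4: Id = 2.16e-03 A

2.16e-03


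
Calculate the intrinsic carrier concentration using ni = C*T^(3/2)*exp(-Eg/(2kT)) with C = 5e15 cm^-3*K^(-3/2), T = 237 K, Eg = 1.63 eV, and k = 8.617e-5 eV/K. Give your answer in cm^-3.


Step 1: Compute kT = 8.617e-5 * 237 = 0.02042229 eV
Step 2: Exponent = -Eg/(2kT) = -1.63/(2*0.02042229) = -39.90738
Step 3: T^(3/2) = 237^1.5 = 3648.57
Step 4: ni = 5e15 * 3648.57 * exp(-39.90738) = 8.50e+01 cm^-3

8.50e+01


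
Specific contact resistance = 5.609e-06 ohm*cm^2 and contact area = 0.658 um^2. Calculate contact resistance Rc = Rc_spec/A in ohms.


Step 1: Convert area to cm^2: 0.658 um^2 = 6.5800e-09 cm^2
Step 2: Rc = Rc_spec / A = 5.609e-06 / 6.5800e-09
Step 3: Rc = 8.52e+02 ohms

8.52e+02


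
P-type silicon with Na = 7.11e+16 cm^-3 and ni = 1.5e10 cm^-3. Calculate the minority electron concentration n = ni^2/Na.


Step 1: Majority hole concentration p ≈ Na = 7.11e+16 cm^-3
Step 2: n = ni^2 / Na = (1.5e10)^2 / 7.11e+16
Step 3: n = 3.16e+03 cm^-3

3.16e+03


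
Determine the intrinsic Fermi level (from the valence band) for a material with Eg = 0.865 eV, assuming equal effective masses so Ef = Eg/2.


Step 1: For an intrinsic semiconductor, the Fermi level sits at midgap.
Step 2: Ef = Eg / 2 = 0.865 / 2 = 0.4325 eV

0.4325


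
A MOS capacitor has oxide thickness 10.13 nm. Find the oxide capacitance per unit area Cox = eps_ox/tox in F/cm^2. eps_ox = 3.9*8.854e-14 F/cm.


Step 1: eps_ox = 3.9 * 8.854e-14 = 3.45306e-13 F/cm
Step 2: tox in cm = 10.13 nm * 1e-7 = 1.0130e-06 cm
Step 3: Cox = 3.45306e-13 / 1.0130e-06 = 3.41e-07 F/cm^2

3.41e-07


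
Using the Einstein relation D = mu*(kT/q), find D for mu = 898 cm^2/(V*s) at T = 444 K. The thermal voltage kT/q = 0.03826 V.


Step 1: D = mu * (kT/q)
Step 2: D = 898 * 0.03826
Step 3: D = 34.36 cm^2/s

34.36


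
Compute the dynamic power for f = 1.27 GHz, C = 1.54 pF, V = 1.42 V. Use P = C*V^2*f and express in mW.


Step 1: V^2 = 1.42^2 = 2.0164 V^2
Step 2: P = C*V^2*f = 1.54e-12 F * 2.0164 * 1.27e9 Hz
Step 3: P = 3.94367512e-03 W
Step 4: P = 3.944 mW

3.944


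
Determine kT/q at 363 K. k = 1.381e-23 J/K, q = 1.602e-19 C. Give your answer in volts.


Step 1: kT = 1.381e-23 * 363 = 5.01303e-21 J
Step 2: Vt = kT/q = 5.01303e-21 / 1.602e-19
Step 3: Vt = 0.03129 V

0.03129


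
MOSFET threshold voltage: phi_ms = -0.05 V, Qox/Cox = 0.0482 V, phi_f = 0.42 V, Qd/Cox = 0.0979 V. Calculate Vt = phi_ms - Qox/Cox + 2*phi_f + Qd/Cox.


Step 1: Vt = phi_ms - Qox/Cox + 2*phi_f + Qd/Cox
Step 2: Vt = -0.05 - 0.0482 + 2*0.42 + 0.0979
Step 3: Vt = -0.05 - 0.0482 + 0.84 + 0.0979
Step 4: Vt = 0.8397 V

0.8397


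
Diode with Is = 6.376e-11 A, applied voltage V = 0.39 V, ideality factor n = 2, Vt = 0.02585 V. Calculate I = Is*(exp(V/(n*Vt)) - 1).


Step 1: V/(n*Vt) = 0.39/(2*0.02585) = 7.5435
Step 2: exp(7.5435) = 1.8884e+03
Step 3: I = 6.376e-11 * (1.8884e+03 - 1) = 1.20e-07 A

1.20e-07


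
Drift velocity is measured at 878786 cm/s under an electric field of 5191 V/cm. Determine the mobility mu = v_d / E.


Step 1: mu = v_d / E
Step 2: mu = 878786 / 5191
Step 3: mu = 169.29 cm^2/(V*s)

169.29


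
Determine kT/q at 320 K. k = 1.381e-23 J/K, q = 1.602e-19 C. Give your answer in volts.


Step 1: kT = 1.381e-23 * 320 = 4.4192e-21 J
Step 2: Vt = kT/q = 4.4192e-21 / 1.602e-19
Step 3: Vt = 0.02759 V

0.02759


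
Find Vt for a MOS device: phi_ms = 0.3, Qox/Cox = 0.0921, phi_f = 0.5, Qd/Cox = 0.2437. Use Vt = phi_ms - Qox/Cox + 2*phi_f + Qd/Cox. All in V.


Step 1: Vt = phi_ms - Qox/Cox + 2*phi_f + Qd/Cox
Step 2: Vt = 0.3 - 0.0921 + 2*0.5 + 0.2437
Step 3: Vt = 0.3 - 0.0921 + 1.0 + 0.2437
Step 4: Vt = 1.4516 V

1.4516


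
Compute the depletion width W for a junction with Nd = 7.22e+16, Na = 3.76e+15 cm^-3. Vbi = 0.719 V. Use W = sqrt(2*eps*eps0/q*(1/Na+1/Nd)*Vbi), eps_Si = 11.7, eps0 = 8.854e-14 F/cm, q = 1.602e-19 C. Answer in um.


Step 1: 1/Na + 1/Nd = 1/3.76e+15 + 1/7.22e+16 = 2.79808e-16
Step 2: 2*eps*eps0/q = 2*11.7*8.854e-14/1.602e-19 = 1.293281e+07
Step 3: W^2 = 1.293281e+07 * 2.79808e-16 * 0.719 = 2.60185e-09
Step 4: W = sqrt(2.60185e-09) = 5.101e-05 cm = 0.5101 um

0.5101


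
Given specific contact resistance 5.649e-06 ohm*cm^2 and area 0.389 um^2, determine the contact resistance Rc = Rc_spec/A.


Step 1: Convert area to cm^2: 0.389 um^2 = 3.8900e-09 cm^2
Step 2: Rc = Rc_spec / A = 5.649e-06 / 3.8900e-09
Step 3: Rc = 1.45e+03 ohms

1.45e+03


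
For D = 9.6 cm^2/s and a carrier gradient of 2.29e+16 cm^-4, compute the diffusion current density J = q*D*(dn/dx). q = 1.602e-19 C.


Step 1: J = q * D * (dn/dx)
Step 2: J = 1.602e-19 * 9.6 * 2.29e+16
Step 3: J = 3.52e-02 A/cm^2

3.52e-02


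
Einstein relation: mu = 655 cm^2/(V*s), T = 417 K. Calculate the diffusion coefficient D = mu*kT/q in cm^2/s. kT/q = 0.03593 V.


Step 1: D = mu * (kT/q)
Step 2: D = 655 * 0.03593
Step 3: D = 23.53 cm^2/s

23.53


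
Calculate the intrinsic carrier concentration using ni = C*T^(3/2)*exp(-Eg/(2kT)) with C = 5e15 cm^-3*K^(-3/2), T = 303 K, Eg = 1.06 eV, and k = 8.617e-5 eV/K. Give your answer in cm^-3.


Step 1: Compute kT = 8.617e-5 * 303 = 0.02610951 eV
Step 2: Exponent = -Eg/(2kT) = -1.06/(2*0.02610951) = -20.29912
Step 3: T^(3/2) = 303^1.5 = 5274.29
Step 4: ni = 5e15 * 5274.29 * exp(-20.29912) = 4.03e+10 cm^-3

4.03e+10


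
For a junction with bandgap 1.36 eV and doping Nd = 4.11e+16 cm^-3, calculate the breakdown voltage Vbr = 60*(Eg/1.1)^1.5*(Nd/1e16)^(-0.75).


Step 1: Eg/1.1 = 1.36/1.1 = 1.236364
Step 2: (Eg/1.1)^1.5 = 1.236364^1.5 = 1.374737
Step 3: (Nd/1e16)^(-0.75) = (4.11)^(-0.75) = 0.346433
Step 4: Vbr = 60 * 1.374737 * 0.346433 = 28.6 V

28.6


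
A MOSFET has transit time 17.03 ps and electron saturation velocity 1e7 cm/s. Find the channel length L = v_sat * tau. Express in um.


Step 1: tau in seconds = 17.03 ps * 1e-12 = 1.7030e-11 s
Step 2: L = v_sat * tau = 1e7 * 1.7030e-11 = 1.7030e-04 cm
Step 3: L in um = 1.7030e-04 * 1e4 = 1.703 um

1.703


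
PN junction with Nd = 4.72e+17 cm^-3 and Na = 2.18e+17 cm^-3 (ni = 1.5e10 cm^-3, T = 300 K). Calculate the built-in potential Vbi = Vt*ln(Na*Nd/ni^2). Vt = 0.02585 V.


Step 1: Compute Na*Nd/ni^2 = 2.18e+17 * 4.72e+17 / (1.5e10)^2 = 4.5732e+14
Step 2: ln(4.5732e+14) = 33.7564
Step 3: Vbi = 0.02585 * 33.7564 = 0.873 V

0.873


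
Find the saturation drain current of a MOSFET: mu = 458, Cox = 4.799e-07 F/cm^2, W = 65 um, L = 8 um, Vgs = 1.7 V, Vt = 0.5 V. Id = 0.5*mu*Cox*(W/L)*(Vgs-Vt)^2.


Step 1: Overdrive voltage Vov = Vgs - Vt = 1.7 - 0.5 = 1.2 V
Step 2: W/L = 65/8 = 8.125
Step 3: Id = 0.5 * 458 * 4.799e-07 * 8.125 * 1.2^2
Step 4: Id = 1.29e-03 A

1.29e-03


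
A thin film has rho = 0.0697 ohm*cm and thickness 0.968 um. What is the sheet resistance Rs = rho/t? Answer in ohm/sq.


Step 1: Convert thickness to cm: t = 0.968 um = 9.6800e-05 cm
Step 2: Rs = rho / t = 0.0697 / 9.6800e-05
Step 3: Rs = 720.0 ohm/sq

720.0


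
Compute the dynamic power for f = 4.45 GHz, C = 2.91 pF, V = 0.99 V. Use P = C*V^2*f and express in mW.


Step 1: V^2 = 0.99^2 = 0.9801 V^2
Step 2: P = C*V^2*f = 2.91e-12 F * 0.9801 * 4.45e9 Hz
Step 3: P = 1.269180495e-02 W
Step 4: P = 12.692 mW

12.692


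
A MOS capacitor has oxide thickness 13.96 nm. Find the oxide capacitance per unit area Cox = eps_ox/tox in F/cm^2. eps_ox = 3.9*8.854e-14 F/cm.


Step 1: eps_ox = 3.9 * 8.854e-14 = 3.45306e-13 F/cm
Step 2: tox in cm = 13.96 nm * 1e-7 = 1.3960e-06 cm
Step 3: Cox = 3.45306e-13 / 1.3960e-06 = 2.47e-07 F/cm^2

2.47e-07


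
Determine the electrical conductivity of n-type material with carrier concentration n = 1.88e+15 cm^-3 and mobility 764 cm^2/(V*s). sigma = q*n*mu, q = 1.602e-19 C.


Step 1: sigma = q * n * mu
Step 2: sigma = 1.602e-19 * 1.88e+15 * 764
Step 3: sigma = 2.301e-01 S/cm

2.301e-01


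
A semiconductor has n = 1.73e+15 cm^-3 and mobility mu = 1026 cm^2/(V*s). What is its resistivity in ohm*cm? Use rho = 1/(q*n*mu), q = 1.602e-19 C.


Step 1: sigma = q * n * mu = 1.602e-19 * 1.73e+15 * 1026 = 2.84352e-01 S/cm
Step 2: rho = 1 / sigma = 1 / 2.84352e-01 = 3.517 ohm*cm

3.517


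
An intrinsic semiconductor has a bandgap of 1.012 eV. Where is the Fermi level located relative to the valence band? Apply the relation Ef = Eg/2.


Step 1: For an intrinsic semiconductor, the Fermi level sits at midgap.
Step 2: Ef = Eg / 2 = 1.012 / 2 = 0.506 eV

0.506


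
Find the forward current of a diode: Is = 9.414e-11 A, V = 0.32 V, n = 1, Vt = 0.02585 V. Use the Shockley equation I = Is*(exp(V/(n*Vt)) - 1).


Step 1: V/(n*Vt) = 0.32/(1*0.02585) = 12.3791
Step 2: exp(12.3791) = 2.3778e+05
Step 3: I = 9.414e-11 * (2.3778e+05 - 1) = 2.24e-05 A

2.24e-05


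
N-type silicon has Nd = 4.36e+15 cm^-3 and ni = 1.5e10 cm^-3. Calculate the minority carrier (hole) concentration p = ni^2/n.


Step 1: Since Nd >> ni, n ≈ Nd = 4.36e+15 cm^-3
Step 2: p = ni^2 / n = (1.5e10)^2 / 4.36e+15
Step 3: p = 2.25e20 / 4.36e+15 = 5.16e+04 cm^-3

5.16e+04
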